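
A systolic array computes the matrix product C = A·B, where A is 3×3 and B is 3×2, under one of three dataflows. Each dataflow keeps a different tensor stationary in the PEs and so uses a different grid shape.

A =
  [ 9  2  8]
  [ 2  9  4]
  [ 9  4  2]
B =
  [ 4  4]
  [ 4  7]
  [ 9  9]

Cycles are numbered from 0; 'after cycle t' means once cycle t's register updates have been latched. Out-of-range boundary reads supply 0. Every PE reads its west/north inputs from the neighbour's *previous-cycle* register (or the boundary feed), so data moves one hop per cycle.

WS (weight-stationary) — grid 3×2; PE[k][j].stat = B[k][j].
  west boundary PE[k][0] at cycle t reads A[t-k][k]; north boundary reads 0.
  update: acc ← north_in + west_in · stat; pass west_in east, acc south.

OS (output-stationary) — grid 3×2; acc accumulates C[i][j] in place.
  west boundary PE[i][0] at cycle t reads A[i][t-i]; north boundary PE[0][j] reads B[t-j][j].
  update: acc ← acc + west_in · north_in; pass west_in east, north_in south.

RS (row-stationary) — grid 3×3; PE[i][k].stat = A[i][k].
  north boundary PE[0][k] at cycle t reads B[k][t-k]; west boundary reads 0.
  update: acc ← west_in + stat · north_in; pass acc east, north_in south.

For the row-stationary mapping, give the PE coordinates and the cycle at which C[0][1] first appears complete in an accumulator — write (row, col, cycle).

(row, col, cycle) = (0, 2, 3)

RS — PE[0][2] is where C[0][1] collects:
  @0  [0,2]  acc 0  |  →0  ↓0
  @1  [0,2]  acc 0  |  →0  ↓0
  @2  [0,2]  acc 116  |  →116  ↓9
  @3  [0,2]  acc 122  |  →122  ↓9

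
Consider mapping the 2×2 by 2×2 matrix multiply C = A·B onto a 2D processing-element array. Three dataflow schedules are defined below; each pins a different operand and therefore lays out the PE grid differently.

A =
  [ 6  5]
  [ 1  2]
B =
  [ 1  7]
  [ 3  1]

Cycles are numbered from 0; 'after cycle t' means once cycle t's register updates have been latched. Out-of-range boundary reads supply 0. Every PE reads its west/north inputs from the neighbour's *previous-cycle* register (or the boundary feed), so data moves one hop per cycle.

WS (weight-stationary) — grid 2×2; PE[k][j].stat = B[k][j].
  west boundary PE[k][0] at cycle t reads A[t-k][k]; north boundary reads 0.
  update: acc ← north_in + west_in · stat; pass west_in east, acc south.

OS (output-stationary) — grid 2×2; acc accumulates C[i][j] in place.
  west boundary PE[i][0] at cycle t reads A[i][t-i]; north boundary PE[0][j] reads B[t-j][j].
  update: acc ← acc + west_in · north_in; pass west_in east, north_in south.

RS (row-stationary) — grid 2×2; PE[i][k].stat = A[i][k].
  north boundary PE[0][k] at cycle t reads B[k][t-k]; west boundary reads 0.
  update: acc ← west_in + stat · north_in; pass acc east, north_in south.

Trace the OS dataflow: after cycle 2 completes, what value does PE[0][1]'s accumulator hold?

PE[0][1].acc = 47

OS on a 2×2 grid — tracing PE[0][1] and its feeders:
  after 0 — PE[0][0] acc=6, pass-E 6, pass-S 1
  after 0 — PE[0][1] acc=0, pass-E 0, pass-S 0
  after 1 — PE[0][0] acc=21, pass-E 5, pass-S 3
  after 1 — PE[0][1] acc=42, pass-E 6, pass-S 7
  after 2 — PE[0][0] acc=21, pass-E 0, pass-S 0
  after 2 — PE[0][1] acc=47, pass-E 5, pass-S 1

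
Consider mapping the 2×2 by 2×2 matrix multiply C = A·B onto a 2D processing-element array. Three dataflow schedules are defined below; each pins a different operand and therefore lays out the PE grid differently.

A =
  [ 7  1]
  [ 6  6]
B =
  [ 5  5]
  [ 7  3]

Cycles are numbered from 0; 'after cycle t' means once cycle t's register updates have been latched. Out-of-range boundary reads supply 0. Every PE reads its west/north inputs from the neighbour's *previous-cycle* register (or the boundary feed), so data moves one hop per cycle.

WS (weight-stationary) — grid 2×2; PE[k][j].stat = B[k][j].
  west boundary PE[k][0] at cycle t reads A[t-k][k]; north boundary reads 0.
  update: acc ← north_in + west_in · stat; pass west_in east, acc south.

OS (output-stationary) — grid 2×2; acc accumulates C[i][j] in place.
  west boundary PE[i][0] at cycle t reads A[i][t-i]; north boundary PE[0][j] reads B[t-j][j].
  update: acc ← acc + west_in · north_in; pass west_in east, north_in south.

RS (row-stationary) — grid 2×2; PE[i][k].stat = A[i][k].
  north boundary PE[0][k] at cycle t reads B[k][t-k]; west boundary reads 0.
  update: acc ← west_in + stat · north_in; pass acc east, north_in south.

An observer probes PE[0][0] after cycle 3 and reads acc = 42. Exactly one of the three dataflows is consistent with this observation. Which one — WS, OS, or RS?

WS [2×2] PE[0][0] across cycles:
  after 0 — PE[0][0] acc=35, pass-E 7, pass-S 35
  after 1 — PE[0][0] acc=30, pass-E 6, pass-S 30
  after 2 — PE[0][0] acc=0, pass-E 0, pass-S 0
  after 3 — PE[0][0] acc=0, pass-E 0, pass-S 0
OS [2×2] PE[0][0] across cycles:
  after 0 — PE[0][0] acc=35, pass-E 7, pass-S 5
  after 1 — PE[0][0] acc=42, pass-E 1, pass-S 7
  after 2 — PE[0][0] acc=42, pass-E 0, pass-S 0
  after 3 — PE[0][0] acc=42, pass-E 0, pass-S 0
RS [2×2] PE[0][0] across cycles:
  after 0 — PE[0][0] acc=35, pass-E 35, pass-S 5
  after 1 — PE[0][0] acc=35, pass-E 35, pass-S 5
  after 2 — PE[0][0] acc=0, pass-E 0, pass-S 0
  after 3 — PE[0][0] acc=0, pass-E 0, pass-S 0

dataflow = OS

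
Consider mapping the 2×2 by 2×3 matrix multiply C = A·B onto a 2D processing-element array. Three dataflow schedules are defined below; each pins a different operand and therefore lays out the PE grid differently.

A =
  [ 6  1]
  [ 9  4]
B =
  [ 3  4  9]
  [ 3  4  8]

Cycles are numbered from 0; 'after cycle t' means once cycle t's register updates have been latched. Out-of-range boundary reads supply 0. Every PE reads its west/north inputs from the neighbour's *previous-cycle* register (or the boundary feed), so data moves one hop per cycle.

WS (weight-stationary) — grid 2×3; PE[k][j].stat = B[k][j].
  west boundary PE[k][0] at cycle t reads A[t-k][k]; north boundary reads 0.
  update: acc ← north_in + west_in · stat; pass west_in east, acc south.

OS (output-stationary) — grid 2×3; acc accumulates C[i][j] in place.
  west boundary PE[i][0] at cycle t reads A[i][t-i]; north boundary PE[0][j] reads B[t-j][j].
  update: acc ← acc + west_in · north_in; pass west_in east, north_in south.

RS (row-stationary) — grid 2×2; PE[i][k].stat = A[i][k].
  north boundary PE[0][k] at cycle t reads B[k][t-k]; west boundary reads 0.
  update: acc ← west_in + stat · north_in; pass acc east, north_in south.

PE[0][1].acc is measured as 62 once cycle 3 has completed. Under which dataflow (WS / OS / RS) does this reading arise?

dataflow = RS

WS (2×3 grid), PE[0][1]:
  after 0 — PE[0][1] acc=0, pass-E 0, pass-S 0
  after 1 — PE[0][1] acc=24, pass-E 6, pass-S 24
  after 2 — PE[0][1] acc=36, pass-E 9, pass-S 36
  after 3 — PE[0][1] acc=0, pass-E 0, pass-S 0
OS (2×3 grid), PE[0][1]:
  after 0 — PE[0][1] acc=0, pass-E 0, pass-S 0
  after 1 — PE[0][1] acc=24, pass-E 6, pass-S 4
  after 2 — PE[0][1] acc=28, pass-E 1, pass-S 4
  after 3 — PE[0][1] acc=28, pass-E 0, pass-S 0
RS (2×2 grid), PE[0][1]:
  after 0 — PE[0][1] acc=0, pass-E 0, pass-S 0
  after 1 — PE[0][1] acc=21, pass-E 21, pass-S 3
  after 2 — PE[0][1] acc=28, pass-E 28, pass-S 4
  after 3 — PE[0][1] acc=62, pass-E 62, pass-S 8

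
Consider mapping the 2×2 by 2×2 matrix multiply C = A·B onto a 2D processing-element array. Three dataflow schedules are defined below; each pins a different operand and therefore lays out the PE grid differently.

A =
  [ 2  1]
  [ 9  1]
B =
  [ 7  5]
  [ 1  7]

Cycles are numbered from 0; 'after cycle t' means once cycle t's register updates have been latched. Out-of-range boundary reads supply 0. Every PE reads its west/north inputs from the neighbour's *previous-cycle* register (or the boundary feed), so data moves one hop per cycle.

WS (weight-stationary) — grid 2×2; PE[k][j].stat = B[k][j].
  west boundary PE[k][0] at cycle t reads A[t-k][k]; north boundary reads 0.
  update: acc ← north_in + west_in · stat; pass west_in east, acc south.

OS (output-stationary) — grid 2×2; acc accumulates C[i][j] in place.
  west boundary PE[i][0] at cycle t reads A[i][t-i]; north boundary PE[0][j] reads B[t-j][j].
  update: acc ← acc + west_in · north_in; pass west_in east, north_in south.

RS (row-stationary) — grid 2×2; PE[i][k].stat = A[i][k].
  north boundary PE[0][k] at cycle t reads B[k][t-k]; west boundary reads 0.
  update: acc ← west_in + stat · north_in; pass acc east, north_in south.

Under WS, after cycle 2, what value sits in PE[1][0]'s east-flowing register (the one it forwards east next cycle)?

register = 1

WS 2×2: PE[1][0] cycle-by-cycle (with neighbour feeds):
  cycle 0: PE[0][0] → acc 14, east 2, south 14
  cycle 0: PE[1][0] → acc 0, east 0, south 0
  cycle 1: PE[0][0] → acc 63, east 9, south 63
  cycle 1: PE[1][0] → acc 15, east 1, south 15
  cycle 2: PE[0][0] → acc 0, east 0, south 0
  cycle 2: PE[1][0] → acc 64, east 1, south 64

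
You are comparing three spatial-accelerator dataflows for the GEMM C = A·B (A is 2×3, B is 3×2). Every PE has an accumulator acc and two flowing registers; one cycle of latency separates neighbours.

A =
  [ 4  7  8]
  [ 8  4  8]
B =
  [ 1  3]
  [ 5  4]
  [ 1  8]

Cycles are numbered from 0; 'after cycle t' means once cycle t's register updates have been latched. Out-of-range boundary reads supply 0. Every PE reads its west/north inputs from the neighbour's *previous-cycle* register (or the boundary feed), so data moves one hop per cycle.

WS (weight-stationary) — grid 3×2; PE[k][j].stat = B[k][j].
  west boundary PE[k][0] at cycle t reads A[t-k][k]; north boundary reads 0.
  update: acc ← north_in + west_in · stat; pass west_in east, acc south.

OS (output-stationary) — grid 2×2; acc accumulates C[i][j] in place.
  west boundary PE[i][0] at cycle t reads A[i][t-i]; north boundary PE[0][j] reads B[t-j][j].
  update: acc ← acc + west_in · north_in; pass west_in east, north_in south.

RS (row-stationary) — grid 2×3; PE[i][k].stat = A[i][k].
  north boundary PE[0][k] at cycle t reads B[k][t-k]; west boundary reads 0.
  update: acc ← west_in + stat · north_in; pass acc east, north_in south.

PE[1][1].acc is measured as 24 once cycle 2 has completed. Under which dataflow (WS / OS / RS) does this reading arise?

dataflow = OS

WS [3×2] PE[1][1] across cycles:
  after 0 — PE[1][1] acc=0, pass-E 0, pass-S 0
  after 1 — PE[1][1] acc=0, pass-E 0, pass-S 0
  after 2 — PE[1][1] acc=40, pass-E 7, pass-S 40
OS [2×2] PE[1][1] across cycles:
  after 0 — PE[1][1] acc=0, pass-E 0, pass-S 0
  after 1 — PE[1][1] acc=0, pass-E 0, pass-S 0
  after 2 — PE[1][1] acc=24, pass-E 8, pass-S 3
RS [2×3] PE[1][1] across cycles:
  after 0 — PE[1][1] acc=0, pass-E 0, pass-S 0
  after 1 — PE[1][1] acc=0, pass-E 0, pass-S 0
  after 2 — PE[1][1] acc=28, pass-E 28, pass-S 5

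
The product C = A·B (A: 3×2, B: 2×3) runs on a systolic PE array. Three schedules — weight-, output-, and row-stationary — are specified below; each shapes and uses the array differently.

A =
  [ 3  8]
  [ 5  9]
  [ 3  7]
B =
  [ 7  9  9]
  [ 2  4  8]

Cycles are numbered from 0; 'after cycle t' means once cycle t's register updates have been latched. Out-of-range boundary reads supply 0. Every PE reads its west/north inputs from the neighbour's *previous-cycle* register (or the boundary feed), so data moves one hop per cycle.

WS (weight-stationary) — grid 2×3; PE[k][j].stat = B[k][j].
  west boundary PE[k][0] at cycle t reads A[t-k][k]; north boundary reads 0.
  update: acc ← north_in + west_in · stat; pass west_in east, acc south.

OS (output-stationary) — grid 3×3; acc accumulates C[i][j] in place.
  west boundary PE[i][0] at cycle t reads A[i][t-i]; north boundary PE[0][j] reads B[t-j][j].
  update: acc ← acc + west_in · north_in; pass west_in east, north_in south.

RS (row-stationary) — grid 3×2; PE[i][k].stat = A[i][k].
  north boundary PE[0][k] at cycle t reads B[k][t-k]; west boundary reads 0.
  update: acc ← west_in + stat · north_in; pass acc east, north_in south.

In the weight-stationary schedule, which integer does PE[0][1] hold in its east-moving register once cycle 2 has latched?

register = 5

Tracing WS — 2×3 array, target PE[0][1]:
  cycle 0: PE[0][0] → acc 21, east 3, south 21
  cycle 0: PE[0][1] → acc 0, east 0, south 0
  cycle 1: PE[0][0] → acc 35, east 5, south 35
  cycle 1: PE[0][1] → acc 27, east 3, south 27
  cycle 2: PE[0][0] → acc 21, east 3, south 21
  cycle 2: PE[0][1] → acc 45, east 5, south 45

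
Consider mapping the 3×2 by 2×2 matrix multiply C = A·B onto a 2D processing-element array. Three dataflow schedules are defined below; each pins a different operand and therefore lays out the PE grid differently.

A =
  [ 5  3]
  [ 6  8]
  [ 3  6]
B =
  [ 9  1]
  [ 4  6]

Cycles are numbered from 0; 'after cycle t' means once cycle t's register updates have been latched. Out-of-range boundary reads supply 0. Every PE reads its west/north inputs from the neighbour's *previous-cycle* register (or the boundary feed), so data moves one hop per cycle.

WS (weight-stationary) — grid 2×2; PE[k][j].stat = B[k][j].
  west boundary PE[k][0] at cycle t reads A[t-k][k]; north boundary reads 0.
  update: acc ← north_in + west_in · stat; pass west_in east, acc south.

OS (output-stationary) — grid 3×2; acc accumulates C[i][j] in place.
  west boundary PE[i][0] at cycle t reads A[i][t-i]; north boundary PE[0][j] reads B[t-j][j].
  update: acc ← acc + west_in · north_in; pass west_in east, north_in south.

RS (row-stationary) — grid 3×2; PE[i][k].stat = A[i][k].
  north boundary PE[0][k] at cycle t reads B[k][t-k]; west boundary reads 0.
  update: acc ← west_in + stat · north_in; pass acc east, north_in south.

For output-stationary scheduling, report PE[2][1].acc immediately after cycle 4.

PE[2][1].acc = 39

OS 3×2: PE[2][1] cycle-by-cycle (with neighbour feeds):
  c0 r1c1: 0 / 0 / 0
  c0 r2c0: 0 / 0 / 0
  c0 r2c1: 0 / 0 / 0
  c1 r1c1: 0 / 0 / 0
  c1 r2c0: 0 / 0 / 0
  c1 r2c1: 0 / 0 / 0
  c2 r1c1: 6 / 6 / 1
  c2 r2c0: 27 / 3 / 9
  c2 r2c1: 0 / 0 / 0
  c3 r1c1: 54 / 8 / 6
  c3 r2c0: 51 / 6 / 4
  c3 r2c1: 3 / 3 / 1
  c4 r1c1: 54 / 0 / 0
  c4 r2c0: 51 / 0 / 0
  c4 r2c1: 39 / 6 / 6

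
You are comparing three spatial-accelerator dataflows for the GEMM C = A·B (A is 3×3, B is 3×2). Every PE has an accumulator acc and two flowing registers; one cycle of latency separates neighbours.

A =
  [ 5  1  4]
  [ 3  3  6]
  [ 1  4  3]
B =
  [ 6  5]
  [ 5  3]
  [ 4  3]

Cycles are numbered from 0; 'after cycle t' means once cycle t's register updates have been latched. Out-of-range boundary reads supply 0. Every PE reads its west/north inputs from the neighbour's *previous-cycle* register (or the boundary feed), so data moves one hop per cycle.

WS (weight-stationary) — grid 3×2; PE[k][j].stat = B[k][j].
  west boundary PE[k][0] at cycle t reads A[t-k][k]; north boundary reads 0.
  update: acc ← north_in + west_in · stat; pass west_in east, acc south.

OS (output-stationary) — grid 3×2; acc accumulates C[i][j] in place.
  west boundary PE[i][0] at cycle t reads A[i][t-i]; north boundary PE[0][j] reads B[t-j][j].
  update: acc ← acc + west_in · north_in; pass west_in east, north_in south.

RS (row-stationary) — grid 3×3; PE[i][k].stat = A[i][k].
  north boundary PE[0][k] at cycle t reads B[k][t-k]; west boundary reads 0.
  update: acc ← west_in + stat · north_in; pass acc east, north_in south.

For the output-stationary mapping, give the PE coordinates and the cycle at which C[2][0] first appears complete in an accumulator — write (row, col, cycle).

OS: C[2][0] accumulates in PE[2][0]:
  t=0 PE[2][0]: acc=0 h=0 v=0
  t=1 PE[2][0]: acc=0 h=0 v=0
  t=2 PE[2][0]: acc=6 h=1 v=6
  t=3 PE[2][0]: acc=26 h=4 v=5
  t=4 PE[2][0]: acc=38 h=3 v=4

(row, col, cycle) = (2, 0, 4)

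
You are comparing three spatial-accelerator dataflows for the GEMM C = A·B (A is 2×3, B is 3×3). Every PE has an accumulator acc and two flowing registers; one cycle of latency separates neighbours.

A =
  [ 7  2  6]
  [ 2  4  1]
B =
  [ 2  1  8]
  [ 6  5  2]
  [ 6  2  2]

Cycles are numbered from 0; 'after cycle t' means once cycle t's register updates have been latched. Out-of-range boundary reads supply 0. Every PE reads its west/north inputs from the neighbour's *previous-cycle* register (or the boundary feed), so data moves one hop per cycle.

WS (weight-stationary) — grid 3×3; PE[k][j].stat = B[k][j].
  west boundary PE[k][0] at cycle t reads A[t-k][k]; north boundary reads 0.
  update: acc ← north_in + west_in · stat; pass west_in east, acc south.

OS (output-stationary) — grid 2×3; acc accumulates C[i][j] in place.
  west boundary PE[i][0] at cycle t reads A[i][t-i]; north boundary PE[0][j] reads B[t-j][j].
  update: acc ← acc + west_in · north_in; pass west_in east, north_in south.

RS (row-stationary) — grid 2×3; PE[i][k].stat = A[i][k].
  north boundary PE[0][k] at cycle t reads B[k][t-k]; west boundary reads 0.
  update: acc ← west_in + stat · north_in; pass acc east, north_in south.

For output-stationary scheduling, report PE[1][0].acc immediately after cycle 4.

PE[1][0].acc = 34

OS on a 2×3 grid — tracing PE[1][0] and its feeders:
  after 0 — PE[0][0] acc=14, pass-E 7, pass-S 2
  after 0 — PE[1][0] acc=0, pass-E 0, pass-S 0
  after 1 — PE[0][0] acc=26, pass-E 2, pass-S 6
  after 1 — PE[1][0] acc=4, pass-E 2, pass-S 2
  after 2 — PE[0][0] acc=62, pass-E 6, pass-S 6
  after 2 — PE[1][0] acc=28, pass-E 4, pass-S 6
  after 3 — PE[0][0] acc=62, pass-E 0, pass-S 0
  after 3 — PE[1][0] acc=34, pass-E 1, pass-S 6
  after 4 — PE[0][0] acc=62, pass-E 0, pass-S 0
  after 4 — PE[1][0] acc=34, pass-E 0, pass-S 0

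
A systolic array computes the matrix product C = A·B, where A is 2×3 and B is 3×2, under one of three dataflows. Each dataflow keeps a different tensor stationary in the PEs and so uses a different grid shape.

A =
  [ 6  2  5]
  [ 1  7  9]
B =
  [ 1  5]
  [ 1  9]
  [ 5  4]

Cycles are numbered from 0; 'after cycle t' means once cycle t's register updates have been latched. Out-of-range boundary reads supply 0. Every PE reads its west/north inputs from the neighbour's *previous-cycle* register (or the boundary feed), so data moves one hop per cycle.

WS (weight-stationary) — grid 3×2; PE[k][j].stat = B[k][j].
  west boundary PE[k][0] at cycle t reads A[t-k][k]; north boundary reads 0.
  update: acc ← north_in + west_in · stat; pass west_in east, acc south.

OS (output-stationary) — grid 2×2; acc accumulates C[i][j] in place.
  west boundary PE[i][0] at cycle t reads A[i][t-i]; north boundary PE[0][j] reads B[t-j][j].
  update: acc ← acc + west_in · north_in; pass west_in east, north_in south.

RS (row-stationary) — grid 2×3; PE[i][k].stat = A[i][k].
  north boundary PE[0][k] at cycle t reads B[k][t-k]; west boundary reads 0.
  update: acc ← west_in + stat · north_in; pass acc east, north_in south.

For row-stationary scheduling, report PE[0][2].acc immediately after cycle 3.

PE[0][2].acc = 68

RS 2×3: PE[0][2] cycle-by-cycle (with neighbour feeds):
  t=0 PE[0][1]: acc=0 h=0 v=0
  t=0 PE[0][2]: acc=0 h=0 v=0
  t=1 PE[0][1]: acc=8 h=8 v=1
  t=1 PE[0][2]: acc=0 h=0 v=0
  t=2 PE[0][1]: acc=48 h=48 v=9
  t=2 PE[0][2]: acc=33 h=33 v=5
  t=3 PE[0][1]: acc=0 h=0 v=0
  t=3 PE[0][2]: acc=68 h=68 v=4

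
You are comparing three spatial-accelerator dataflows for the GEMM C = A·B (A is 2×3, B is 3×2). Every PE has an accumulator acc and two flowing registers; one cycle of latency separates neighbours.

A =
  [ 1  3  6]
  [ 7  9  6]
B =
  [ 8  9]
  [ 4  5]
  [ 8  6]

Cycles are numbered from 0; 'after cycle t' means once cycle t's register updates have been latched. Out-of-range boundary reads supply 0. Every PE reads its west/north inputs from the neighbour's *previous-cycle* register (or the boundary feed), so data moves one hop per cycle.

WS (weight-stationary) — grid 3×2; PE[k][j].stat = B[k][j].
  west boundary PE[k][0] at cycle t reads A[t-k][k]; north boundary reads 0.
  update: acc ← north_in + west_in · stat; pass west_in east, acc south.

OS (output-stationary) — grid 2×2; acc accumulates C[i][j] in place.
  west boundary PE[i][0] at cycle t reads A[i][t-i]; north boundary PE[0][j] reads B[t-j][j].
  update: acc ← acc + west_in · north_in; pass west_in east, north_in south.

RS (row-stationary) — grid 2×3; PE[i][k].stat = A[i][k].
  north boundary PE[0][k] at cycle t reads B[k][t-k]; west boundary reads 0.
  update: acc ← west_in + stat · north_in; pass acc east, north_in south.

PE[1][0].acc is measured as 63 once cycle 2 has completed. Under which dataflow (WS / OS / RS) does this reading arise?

— WS: 3×2; PE[1][0] trace:
  step 0 · PE1,0: acc=0; fwd→0 fwd↓0
  step 1 · PE1,0: acc=20; fwd→3 fwd↓20
  step 2 · PE1,0: acc=92; fwd→9 fwd↓92
— OS: 2×2; PE[1][0] trace:
  step 0 · PE1,0: acc=0; fwd→0 fwd↓0
  step 1 · PE1,0: acc=56; fwd→7 fwd↓8
  step 2 · PE1,0: acc=92; fwd→9 fwd↓4
— RS: 2×3; PE[1][0] trace:
  step 0 · PE1,0: acc=0; fwd→0 fwd↓0
  step 1 · PE1,0: acc=56; fwd→56 fwd↓8
  step 2 · PE1,0: acc=63; fwd→63 fwd↓9

dataflow = RS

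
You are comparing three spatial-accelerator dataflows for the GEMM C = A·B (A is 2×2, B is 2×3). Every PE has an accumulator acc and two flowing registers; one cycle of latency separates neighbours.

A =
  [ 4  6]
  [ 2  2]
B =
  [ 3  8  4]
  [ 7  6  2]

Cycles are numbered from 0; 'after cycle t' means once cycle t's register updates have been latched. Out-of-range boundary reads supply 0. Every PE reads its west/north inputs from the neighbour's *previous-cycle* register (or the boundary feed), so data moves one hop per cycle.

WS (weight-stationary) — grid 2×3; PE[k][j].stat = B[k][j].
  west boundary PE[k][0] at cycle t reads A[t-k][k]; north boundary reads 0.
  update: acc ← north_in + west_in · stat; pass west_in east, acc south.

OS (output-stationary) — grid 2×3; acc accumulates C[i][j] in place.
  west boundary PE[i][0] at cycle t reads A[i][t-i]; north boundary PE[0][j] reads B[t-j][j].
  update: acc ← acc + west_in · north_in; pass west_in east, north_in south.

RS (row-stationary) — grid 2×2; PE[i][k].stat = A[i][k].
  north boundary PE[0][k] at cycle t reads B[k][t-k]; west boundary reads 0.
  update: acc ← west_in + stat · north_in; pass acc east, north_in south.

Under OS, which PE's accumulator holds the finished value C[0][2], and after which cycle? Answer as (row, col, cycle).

(row, col, cycle) = (0, 2, 3)

Under OS, C[0][2] lands at PE[0][2]:
  @0  [0,2]  acc 0  |  →0  ↓0
  @1  [0,2]  acc 0  |  →0  ↓0
  @2  [0,2]  acc 16  |  →4  ↓4
  @3  [0,2]  acc 28  |  →6  ↓2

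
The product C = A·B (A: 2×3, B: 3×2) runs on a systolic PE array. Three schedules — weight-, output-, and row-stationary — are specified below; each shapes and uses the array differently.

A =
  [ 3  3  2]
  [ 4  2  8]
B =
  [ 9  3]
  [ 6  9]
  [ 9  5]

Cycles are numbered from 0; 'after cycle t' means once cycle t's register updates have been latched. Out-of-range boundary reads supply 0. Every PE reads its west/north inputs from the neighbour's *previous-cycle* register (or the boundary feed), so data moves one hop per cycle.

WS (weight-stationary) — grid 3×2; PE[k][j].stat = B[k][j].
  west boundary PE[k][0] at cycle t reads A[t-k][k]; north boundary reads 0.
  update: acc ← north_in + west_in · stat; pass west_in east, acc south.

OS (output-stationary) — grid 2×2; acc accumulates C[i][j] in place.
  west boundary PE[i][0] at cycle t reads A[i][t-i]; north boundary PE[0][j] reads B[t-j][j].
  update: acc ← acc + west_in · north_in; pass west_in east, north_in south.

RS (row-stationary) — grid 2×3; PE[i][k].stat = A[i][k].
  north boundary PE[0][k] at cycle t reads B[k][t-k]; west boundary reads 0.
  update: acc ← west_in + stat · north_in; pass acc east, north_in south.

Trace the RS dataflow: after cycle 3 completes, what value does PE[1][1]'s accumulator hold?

PE[1][1].acc = 30

Tracing RS — 2×3 array, target PE[1][1]:
  after 0 — PE[0][1] acc=0, pass-E 0, pass-S 0
  after 0 — PE[1][0] acc=0, pass-E 0, pass-S 0
  after 0 — PE[1][1] acc=0, pass-E 0, pass-S 0
  after 1 — PE[0][1] acc=45, pass-E 45, pass-S 6
  after 1 — PE[1][0] acc=36, pass-E 36, pass-S 9
  after 1 — PE[1][1] acc=0, pass-E 0, pass-S 0
  after 2 — PE[0][1] acc=36, pass-E 36, pass-S 9
  after 2 — PE[1][0] acc=12, pass-E 12, pass-S 3
  after 2 — PE[1][1] acc=48, pass-E 48, pass-S 6
  after 3 — PE[0][1] acc=0, pass-E 0, pass-S 0
  after 3 — PE[1][0] acc=0, pass-E 0, pass-S 0
  after 3 — PE[1][1] acc=30, pass-E 30, pass-S 9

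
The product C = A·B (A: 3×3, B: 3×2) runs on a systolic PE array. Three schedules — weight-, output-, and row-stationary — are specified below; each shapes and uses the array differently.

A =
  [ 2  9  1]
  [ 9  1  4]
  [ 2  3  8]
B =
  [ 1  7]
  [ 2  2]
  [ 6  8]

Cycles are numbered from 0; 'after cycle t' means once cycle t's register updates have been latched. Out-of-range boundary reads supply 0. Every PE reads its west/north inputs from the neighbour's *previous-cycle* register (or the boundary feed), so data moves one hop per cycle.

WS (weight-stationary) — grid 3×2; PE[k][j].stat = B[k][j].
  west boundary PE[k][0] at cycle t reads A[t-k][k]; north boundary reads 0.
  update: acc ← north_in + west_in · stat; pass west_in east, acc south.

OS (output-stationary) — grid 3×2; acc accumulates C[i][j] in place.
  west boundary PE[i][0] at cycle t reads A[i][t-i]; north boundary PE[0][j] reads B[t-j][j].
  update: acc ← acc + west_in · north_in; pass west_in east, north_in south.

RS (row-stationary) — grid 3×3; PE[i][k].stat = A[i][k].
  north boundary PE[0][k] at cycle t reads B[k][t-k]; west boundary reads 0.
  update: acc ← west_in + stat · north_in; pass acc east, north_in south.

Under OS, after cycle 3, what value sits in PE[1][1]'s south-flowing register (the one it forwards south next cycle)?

register = 2

OS 3×2: PE[1][1] cycle-by-cycle (with neighbour feeds):
  after 0 — PE[0][1] acc=0, pass-E 0, pass-S 0
  after 0 — PE[1][0] acc=0, pass-E 0, pass-S 0
  after 0 — PE[1][1] acc=0, pass-E 0, pass-S 0
  after 1 — PE[0][1] acc=14, pass-E 2, pass-S 7
  after 1 — PE[1][0] acc=9, pass-E 9, pass-S 1
  after 1 — PE[1][1] acc=0, pass-E 0, pass-S 0
  after 2 — PE[0][1] acc=32, pass-E 9, pass-S 2
  after 2 — PE[1][0] acc=11, pass-E 1, pass-S 2
  after 2 — PE[1][1] acc=63, pass-E 9, pass-S 7
  after 3 — PE[0][1] acc=40, pass-E 1, pass-S 8
  after 3 — PE[1][0] acc=35, pass-E 4, pass-S 6
  after 3 — PE[1][1] acc=65, pass-E 1, pass-S 2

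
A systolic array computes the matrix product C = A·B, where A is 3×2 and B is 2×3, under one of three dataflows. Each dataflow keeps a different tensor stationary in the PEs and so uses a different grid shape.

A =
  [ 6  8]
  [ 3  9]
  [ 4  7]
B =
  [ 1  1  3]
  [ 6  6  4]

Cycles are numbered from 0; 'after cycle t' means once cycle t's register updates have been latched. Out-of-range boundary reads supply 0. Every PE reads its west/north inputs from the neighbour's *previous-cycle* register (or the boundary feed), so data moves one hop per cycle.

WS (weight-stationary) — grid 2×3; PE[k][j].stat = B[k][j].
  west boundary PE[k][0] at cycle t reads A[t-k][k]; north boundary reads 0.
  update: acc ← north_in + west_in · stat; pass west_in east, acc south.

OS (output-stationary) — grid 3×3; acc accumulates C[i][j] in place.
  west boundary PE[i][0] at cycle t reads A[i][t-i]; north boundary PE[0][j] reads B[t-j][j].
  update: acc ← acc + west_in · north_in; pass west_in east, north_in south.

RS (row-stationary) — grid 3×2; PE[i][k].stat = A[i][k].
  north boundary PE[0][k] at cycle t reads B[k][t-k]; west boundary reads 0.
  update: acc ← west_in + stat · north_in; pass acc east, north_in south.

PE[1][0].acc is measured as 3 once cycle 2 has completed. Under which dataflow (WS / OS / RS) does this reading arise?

WS (2×3 grid), PE[1][0]:
  step 0 · PE1,0: acc=0; fwd→0 fwd↓0
  step 1 · PE1,0: acc=54; fwd→8 fwd↓54
  step 2 · PE1,0: acc=57; fwd→9 fwd↓57
OS (3×3 grid), PE[1][0]:
  step 0 · PE1,0: acc=0; fwd→0 fwd↓0
  step 1 · PE1,0: acc=3; fwd→3 fwd↓1
  step 2 · PE1,0: acc=57; fwd→9 fwd↓6
RS (3×2 grid), PE[1][0]:
  step 0 · PE1,0: acc=0; fwd→0 fwd↓0
  step 1 · PE1,0: acc=3; fwd→3 fwd↓1
  step 2 · PE1,0: acc=3; fwd→3 fwd↓1

dataflow = RS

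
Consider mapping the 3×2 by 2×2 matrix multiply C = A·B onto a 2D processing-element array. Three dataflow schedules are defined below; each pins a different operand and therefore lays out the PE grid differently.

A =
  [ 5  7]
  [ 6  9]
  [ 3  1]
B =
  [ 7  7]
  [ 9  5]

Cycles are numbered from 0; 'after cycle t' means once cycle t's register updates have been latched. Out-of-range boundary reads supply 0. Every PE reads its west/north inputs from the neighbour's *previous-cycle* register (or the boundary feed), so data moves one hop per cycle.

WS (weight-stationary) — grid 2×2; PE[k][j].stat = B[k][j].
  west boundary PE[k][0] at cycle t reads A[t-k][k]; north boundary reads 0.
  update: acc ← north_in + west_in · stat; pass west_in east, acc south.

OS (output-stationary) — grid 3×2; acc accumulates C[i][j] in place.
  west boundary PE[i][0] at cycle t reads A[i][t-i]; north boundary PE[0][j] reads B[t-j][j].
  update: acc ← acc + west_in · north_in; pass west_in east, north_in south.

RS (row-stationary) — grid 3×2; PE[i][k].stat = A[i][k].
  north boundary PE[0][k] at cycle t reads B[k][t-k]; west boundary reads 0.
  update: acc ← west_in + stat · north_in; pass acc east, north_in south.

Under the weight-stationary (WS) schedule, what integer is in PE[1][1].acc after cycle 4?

PE[1][1].acc = 26

Tracing WS — 2×2 array, target PE[1][1]:
  0: (0,1).acc=0  regs=<0,0>
  0: (1,0).acc=0  regs=<0,0>
  0: (1,1).acc=0  regs=<0,0>
  1: (0,1).acc=35  regs=<5,35>
  1: (1,0).acc=98  regs=<7,98>
  1: (1,1).acc=0  regs=<0,0>
  2: (0,1).acc=42  regs=<6,42>
  2: (1,0).acc=123  regs=<9,123>
  2: (1,1).acc=70  regs=<7,70>
  3: (0,1).acc=21  regs=<3,21>
  3: (1,0).acc=30  regs=<1,30>
  3: (1,1).acc=87  regs=<9,87>
  4: (0,1).acc=0  regs=<0,0>
  4: (1,0).acc=0  regs=<0,0>
  4: (1,1).acc=26  regs=<1,26>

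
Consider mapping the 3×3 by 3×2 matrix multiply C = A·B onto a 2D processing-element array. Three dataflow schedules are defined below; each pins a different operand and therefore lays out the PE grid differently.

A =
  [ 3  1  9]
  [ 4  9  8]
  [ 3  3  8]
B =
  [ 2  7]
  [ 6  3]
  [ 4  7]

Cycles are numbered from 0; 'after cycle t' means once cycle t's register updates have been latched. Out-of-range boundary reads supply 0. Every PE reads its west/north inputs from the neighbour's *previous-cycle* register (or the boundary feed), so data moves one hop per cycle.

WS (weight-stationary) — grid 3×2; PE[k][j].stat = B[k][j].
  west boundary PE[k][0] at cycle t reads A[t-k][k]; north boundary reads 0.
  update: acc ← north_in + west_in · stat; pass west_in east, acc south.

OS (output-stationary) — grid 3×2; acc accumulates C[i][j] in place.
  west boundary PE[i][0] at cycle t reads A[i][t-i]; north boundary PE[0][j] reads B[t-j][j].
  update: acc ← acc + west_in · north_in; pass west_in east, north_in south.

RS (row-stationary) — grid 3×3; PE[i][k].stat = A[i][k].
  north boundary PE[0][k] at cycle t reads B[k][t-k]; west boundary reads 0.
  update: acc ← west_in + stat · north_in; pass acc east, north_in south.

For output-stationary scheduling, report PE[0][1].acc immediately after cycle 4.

PE[0][1].acc = 87

Tracing OS — 3×2 array, target PE[0][1]:
  t=0 PE[0][0]: acc=6 h=3 v=2
  t=0 PE[0][1]: acc=0 h=0 v=0
  t=1 PE[0][0]: acc=12 h=1 v=6
  t=1 PE[0][1]: acc=21 h=3 v=7
  t=2 PE[0][0]: acc=48 h=9 v=4
  t=2 PE[0][1]: acc=24 h=1 v=3
  t=3 PE[0][0]: acc=48 h=0 v=0
  t=3 PE[0][1]: acc=87 h=9 v=7
  t=4 PE[0][0]: acc=48 h=0 v=0
  t=4 PE[0][1]: acc=87 h=0 v=0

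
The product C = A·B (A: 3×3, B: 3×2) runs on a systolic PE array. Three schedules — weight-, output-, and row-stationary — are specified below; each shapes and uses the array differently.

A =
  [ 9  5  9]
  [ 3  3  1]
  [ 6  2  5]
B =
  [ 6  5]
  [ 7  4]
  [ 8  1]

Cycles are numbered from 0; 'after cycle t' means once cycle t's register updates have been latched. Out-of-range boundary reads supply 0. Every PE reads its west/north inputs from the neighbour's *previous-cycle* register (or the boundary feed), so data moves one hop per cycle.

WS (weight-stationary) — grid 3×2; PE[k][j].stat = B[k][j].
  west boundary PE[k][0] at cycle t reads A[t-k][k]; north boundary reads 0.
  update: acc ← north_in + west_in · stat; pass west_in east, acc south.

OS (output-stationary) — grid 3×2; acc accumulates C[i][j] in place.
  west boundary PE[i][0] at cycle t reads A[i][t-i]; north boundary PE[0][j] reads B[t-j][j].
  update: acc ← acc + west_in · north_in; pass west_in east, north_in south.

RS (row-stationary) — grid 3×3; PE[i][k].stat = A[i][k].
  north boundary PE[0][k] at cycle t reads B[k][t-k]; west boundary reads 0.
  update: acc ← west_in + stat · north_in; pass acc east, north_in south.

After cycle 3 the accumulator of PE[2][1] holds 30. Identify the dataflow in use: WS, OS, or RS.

dataflow = OS

WS [3×2] PE[2][1] across cycles:
  cycle 0: PE[2][1] → acc 0, east 0, south 0
  cycle 1: PE[2][1] → acc 0, east 0, south 0
  cycle 2: PE[2][1] → acc 0, east 0, south 0
  cycle 3: PE[2][1] → acc 74, east 9, south 74
OS [3×2] PE[2][1] across cycles:
  cycle 0: PE[2][1] → acc 0, east 0, south 0
  cycle 1: PE[2][1] → acc 0, east 0, south 0
  cycle 2: PE[2][1] → acc 0, east 0, south 0
  cycle 3: PE[2][1] → acc 30, east 6, south 5
RS [3×3] PE[2][1] across cycles:
  cycle 0: PE[2][1] → acc 0, east 0, south 0
  cycle 1: PE[2][1] → acc 0, east 0, south 0
  cycle 2: PE[2][1] → acc 0, east 0, south 0
  cycle 3: PE[2][1] → acc 50, east 50, south 7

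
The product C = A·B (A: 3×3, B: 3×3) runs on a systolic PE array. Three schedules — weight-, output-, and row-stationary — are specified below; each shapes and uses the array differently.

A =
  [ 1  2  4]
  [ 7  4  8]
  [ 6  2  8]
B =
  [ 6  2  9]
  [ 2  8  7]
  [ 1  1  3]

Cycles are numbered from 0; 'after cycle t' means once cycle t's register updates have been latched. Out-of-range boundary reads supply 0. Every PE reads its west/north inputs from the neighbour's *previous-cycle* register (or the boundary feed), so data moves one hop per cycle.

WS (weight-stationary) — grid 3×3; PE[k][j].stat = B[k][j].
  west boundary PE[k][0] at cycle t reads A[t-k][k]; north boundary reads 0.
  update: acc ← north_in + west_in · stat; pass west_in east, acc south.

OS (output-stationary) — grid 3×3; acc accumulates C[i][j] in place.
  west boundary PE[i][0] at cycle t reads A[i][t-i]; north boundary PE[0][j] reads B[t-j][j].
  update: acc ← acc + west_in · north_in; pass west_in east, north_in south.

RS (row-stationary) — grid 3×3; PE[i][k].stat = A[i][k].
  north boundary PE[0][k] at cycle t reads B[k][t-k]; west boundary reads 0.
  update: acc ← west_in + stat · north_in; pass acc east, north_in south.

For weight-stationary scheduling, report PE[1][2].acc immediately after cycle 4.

WS 3×3: PE[1][2] cycle-by-cycle (with neighbour feeds):
  @0  [0,2]  acc 0  |  →0  ↓0
  @0  [1,1]  acc 0  |  →0  ↓0
  @0  [1,2]  acc 0  |  →0  ↓0
  @1  [0,2]  acc 0  |  →0  ↓0
  @1  [1,1]  acc 0  |  →0  ↓0
  @1  [1,2]  acc 0  |  →0  ↓0
  @2  [0,2]  acc 9  |  →1  ↓9
  @2  [1,1]  acc 18  |  →2  ↓18
  @2  [1,2]  acc 0  |  →0  ↓0
  @3  [0,2]  acc 63  |  →7  ↓63
  @3  [1,1]  acc 46  |  →4  ↓46
  @3  [1,2]  acc 23  |  →2  ↓23
  @4  [0,2]  acc 54  |  →6  ↓54
  @4  [1,1]  acc 28  |  →2  ↓28
  @4  [1,2]  acc 91  |  →4  ↓91

PE[1][2].acc = 91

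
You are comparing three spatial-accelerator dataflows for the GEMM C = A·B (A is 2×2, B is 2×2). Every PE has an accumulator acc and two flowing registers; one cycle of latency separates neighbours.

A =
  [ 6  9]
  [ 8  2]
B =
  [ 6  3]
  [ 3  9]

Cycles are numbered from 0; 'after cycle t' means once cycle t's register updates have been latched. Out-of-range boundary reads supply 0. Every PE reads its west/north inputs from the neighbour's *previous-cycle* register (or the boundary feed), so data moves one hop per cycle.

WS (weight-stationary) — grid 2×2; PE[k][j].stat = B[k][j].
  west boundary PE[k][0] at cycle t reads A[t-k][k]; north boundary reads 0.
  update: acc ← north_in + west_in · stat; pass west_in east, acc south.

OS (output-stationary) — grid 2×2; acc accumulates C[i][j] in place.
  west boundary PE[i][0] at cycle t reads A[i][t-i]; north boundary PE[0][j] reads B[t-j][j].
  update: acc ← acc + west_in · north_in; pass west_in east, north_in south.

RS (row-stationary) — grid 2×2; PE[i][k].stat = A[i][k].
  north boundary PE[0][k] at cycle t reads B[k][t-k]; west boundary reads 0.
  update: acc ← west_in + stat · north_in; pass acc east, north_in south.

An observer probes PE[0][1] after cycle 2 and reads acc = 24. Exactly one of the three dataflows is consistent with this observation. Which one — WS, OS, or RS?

dataflow = WS

WS (2×2 grid), PE[0][1]:
  step 0 · PE0,1: acc=0; fwd→0 fwd↓0
  step 1 · PE0,1: acc=18; fwd→6 fwd↓18
  step 2 · PE0,1: acc=24; fwd→8 fwd↓24
OS (2×2 grid), PE[0][1]:
  step 0 · PE0,1: acc=0; fwd→0 fwd↓0
  step 1 · PE0,1: acc=18; fwd→6 fwd↓3
  step 2 · PE0,1: acc=99; fwd→9 fwd↓9
RS (2×2 grid), PE[0][1]:
  step 0 · PE0,1: acc=0; fwd→0 fwd↓0
  step 1 · PE0,1: acc=63; fwd→63 fwd↓3
  step 2 · PE0,1: acc=99; fwd→99 fwd↓9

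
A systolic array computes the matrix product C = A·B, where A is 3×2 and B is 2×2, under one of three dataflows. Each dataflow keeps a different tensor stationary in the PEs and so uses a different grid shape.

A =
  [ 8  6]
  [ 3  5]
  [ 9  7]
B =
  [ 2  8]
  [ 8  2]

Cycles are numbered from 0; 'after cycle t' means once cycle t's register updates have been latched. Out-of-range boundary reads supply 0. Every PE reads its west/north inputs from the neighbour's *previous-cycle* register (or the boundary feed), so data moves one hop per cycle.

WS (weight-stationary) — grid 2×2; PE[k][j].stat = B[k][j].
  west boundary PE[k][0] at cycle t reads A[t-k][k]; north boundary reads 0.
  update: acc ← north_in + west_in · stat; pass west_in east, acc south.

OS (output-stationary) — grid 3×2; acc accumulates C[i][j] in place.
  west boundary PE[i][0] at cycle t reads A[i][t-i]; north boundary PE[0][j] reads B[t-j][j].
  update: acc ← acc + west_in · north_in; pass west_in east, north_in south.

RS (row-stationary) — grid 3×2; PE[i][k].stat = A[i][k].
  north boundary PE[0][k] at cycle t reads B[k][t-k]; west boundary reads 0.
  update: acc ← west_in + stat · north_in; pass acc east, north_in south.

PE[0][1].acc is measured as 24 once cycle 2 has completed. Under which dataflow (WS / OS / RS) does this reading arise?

WS [2×2] PE[0][1] across cycles:
  c0 r0c1: 0 / 0 / 0
  c1 r0c1: 64 / 8 / 64
  c2 r0c1: 24 / 3 / 24
OS [3×2] PE[0][1] across cycles:
  c0 r0c1: 0 / 0 / 0
  c1 r0c1: 64 / 8 / 8
  c2 r0c1: 76 / 6 / 2
RS [3×2] PE[0][1] across cycles:
  c0 r0c1: 0 / 0 / 0
  c1 r0c1: 64 / 64 / 8
  c2 r0c1: 76 / 76 / 2

dataflow = WS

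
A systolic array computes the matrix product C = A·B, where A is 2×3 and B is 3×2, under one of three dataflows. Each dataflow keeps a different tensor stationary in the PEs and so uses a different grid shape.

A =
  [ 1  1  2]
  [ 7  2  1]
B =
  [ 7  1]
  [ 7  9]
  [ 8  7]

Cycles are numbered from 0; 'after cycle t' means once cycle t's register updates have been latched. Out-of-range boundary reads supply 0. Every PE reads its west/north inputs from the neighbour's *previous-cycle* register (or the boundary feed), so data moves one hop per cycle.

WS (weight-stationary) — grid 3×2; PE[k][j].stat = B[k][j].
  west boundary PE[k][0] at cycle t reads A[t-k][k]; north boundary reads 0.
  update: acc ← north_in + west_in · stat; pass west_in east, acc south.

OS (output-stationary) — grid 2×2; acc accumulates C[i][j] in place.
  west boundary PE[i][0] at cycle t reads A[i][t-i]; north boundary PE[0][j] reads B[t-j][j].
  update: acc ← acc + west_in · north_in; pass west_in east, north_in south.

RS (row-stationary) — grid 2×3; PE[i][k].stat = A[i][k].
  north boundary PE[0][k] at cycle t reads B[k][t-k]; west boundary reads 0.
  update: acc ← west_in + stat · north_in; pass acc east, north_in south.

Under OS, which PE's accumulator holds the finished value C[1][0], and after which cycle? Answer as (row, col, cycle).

Under OS, C[1][0] lands at PE[1][0]:
  c0 r1c0: 0 / 0 / 0
  c1 r1c0: 49 / 7 / 7
  c2 r1c0: 63 / 2 / 7
  c3 r1c0: 71 / 1 / 8

(row, col, cycle) = (1, 0, 3)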